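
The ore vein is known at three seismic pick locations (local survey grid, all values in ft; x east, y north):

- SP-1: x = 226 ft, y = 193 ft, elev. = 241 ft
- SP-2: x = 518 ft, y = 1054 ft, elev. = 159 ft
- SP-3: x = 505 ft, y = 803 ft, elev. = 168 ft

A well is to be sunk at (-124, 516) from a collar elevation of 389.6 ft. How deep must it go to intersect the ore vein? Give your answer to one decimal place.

84.4 ft

Two edge vectors: SP-1→SP-2 = (292, 861, -82), SP-1→SP-3 = (279, 610, -73).
Normal n = (SP-1→SP-2) × (SP-1→SP-3) = (-12833, -1562, -62099).
So ∂z/∂x = −n_x/n_z = −0.206654 and ∂z/∂y = −n_y/n_z = −0.025153.
Intercept c from SP-1: 241 + 46.70 + 4.85 = 292.56.
At (-124, 516): z_contact = 25.63 − 12.98 + 292.56 = 305.20 ft.
Depth below ground = 389.6 − 305.20 = 84.4 ft.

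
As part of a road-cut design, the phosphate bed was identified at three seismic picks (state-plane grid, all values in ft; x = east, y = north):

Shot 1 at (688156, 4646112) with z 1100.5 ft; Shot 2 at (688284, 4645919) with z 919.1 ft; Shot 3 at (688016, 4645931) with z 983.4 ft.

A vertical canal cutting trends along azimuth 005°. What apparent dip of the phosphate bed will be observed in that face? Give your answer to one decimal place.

38.1°

Two edge vectors: Shot 1→Shot 2 = (128, -193, -181.4), Shot 1→Shot 3 = (-140, -181, -117.1).
Normal n = (Shot 1→Shot 2) × (Shot 1→Shot 3) = (-10233.1, 40384.8, -50188).
So ∂z/∂x = −n_x/n_z = −0.20390 and ∂z/∂y = −n_y/n_z = 0.80467.
Unit vector along 005° is (sin 5°, cos 5°) = (0.0872, 0.9962).
Slope in that direction = a·(0.0872) + b·(0.9962) = 0.78384.
Apparent dip = arctan|0.78384| = 38.1° (true dip is 39.7°, so apparent ≤ true as expected).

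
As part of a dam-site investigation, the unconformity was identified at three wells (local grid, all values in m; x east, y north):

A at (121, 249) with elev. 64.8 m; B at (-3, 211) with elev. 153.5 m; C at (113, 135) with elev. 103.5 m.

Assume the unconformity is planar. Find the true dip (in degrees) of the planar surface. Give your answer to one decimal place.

34.7°

Two edge vectors: A→B = (-124, -38, 88.7), A→C = (-8, -114, 38.7).
Normal n = (A→B) × (A→C) = (8641.2, 4089.2, 13832).
So ∂z/∂x = −n_x/n_z = −0.62473 and ∂z/∂y = −n_y/n_z = −0.29563.
Gradient magnitude |∇z| = √(a² + b²) = √(0.39028 + 0.08740) = 0.69114.
True dip = arctan(0.69114) = 34.7°, dipping toward ENE (azimuth ≈ 065°).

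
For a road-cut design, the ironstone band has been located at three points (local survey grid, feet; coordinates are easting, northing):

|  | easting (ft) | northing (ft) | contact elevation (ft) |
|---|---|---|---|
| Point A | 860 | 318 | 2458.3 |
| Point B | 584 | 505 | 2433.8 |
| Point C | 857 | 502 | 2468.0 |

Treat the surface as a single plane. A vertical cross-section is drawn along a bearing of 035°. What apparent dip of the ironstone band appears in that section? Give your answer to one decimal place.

6.7°

Two edge vectors: Point A→Point B = (-276, 187, -24.5), Point A→Point C = (-3, 184, 9.7).
Normal n = (Point A→Point B) × (Point A→Point C) = (6321.9, 2750.7, -50223).
So ∂z/∂easting = −n_x/n_z = 0.12588 and ∂z/∂northing = −n_y/n_z = 0.05477.
Unit vector along 035° is (sin 35°, cos 35°) = (0.5736, 0.8192).
Slope in that direction = a·(0.5736) + b·(0.8192) = 0.11706.
Apparent dip = arctan|0.11706| = 6.7° (true dip is 7.8°, so apparent ≤ true as expected).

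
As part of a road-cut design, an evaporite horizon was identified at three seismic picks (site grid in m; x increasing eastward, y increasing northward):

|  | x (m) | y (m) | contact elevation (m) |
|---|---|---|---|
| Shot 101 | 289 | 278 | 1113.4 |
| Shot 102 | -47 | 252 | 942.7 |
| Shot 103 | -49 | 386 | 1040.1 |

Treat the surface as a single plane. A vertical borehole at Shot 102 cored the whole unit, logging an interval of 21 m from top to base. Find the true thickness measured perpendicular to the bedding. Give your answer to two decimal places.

15.91 m

Two edge vectors: Shot 101→Shot 102 = (-336, -26, -170.7), Shot 101→Shot 103 = (-338, 108, -73.3).
Normal n = (Shot 101→Shot 102) × (Shot 101→Shot 103) = (20341.4, 33067.8, -45076).
So ∂z/∂x = −n_x/n_z = 0.45127 and ∂z/∂y = −n_y/n_z = 0.73360.
|∇z| = √(a²+b²) = 0.86129, so dip δ = arctan(0.86129) = 40.74°.
True thickness = vertical thickness × cos δ = 21 × cos 40.74° = 15.91 m.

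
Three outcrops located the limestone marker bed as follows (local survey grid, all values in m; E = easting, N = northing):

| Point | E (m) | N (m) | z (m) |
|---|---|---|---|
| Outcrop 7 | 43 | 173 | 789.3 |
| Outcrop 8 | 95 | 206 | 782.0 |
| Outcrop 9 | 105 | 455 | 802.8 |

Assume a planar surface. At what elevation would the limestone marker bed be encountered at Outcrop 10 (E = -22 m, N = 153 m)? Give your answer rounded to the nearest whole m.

Two edge vectors: Outcrop 7→Outcrop 8 = (52, 33, -7.3), Outcrop 7→Outcrop 9 = (62, 282, 13.5).
Normal n = (Outcrop 7→Outcrop 8) × (Outcrop 7→Outcrop 9) = (2504.1, -1154.6, 12618).
So ∂z/∂E = −n_x/n_z = −0.19845 and ∂z/∂N = −n_y/n_z = 0.09150.
Intercept c from Outcrop 7: 789.3 + 8.53 − 15.83 = 782.00.
At (-22, 153): z = 4.4 + 14.0 + 782.00 = 800.4 m.

800 m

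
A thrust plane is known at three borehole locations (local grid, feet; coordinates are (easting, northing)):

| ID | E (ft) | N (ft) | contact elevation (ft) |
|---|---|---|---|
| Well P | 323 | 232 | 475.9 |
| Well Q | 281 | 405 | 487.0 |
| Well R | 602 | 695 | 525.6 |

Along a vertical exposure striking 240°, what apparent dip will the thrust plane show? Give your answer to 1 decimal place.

4.7°

Let the plane be z = a·E + b·N + c.
Well Q−Well P: −42a + 173b = 11.1;  Well R−Well P: 279a + 463b = 49.7.
Solving gives a = 0.05108, b = 0.07656.
Unit vector along 240° is (sin 240°, cos 240°) = (-0.8660, -0.5000).
Slope in that direction = a·(-0.8660) + b·(-0.5000) = −0.08252.
Apparent dip = arctan|0.08252| = 4.7° (true dip is 5.3°, so apparent ≤ true as expected).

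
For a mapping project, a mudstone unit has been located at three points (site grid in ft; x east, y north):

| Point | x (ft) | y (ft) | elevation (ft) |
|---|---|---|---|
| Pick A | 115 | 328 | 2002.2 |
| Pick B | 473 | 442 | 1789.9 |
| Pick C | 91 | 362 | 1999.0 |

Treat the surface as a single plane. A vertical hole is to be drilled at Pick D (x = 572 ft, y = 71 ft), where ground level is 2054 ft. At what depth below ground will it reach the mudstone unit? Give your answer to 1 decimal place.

Let the plane be z = a·x + b·y + c.
Pick B−Pick A: 358a + 114b = −212.3;  Pick C−Pick A: −24a + 34b = −3.2.
Solving gives a = −0.45971, b = −0.41862.
Then c = 2002.2 − a·115 − b·328 = 2192.37.
At (572, 71): z_contact = −262.96 − 29.72 + 2192.37 = 1899.70 ft.
Depth below ground = 2054 − 1899.70 = 154.3 ft.

154.3 ft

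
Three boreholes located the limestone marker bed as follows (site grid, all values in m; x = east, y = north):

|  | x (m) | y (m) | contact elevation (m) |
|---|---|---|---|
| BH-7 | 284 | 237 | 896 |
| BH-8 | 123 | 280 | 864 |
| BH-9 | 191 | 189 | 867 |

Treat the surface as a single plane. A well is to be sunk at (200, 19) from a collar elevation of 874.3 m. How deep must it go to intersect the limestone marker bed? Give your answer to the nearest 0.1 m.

Two edge vectors: BH-7→BH-8 = (-161, 43, -32), BH-7→BH-9 = (-93, -48, -29).
Normal n = (BH-7→BH-8) × (BH-7→BH-9) = (-2783, -1693, 11727).
So ∂z/∂x = −n_x/n_z = 0.23732 and ∂z/∂y = −n_y/n_z = 0.14437.
Intercept c from BH-7: 896 − 67.40 − 34.22 = 794.39.
At (200, 19): z_contact = 47.46 + 2.74 + 794.39 = 844.59 m.
Depth below ground = 874.3 − 844.59 = 29.7 m.

29.7 m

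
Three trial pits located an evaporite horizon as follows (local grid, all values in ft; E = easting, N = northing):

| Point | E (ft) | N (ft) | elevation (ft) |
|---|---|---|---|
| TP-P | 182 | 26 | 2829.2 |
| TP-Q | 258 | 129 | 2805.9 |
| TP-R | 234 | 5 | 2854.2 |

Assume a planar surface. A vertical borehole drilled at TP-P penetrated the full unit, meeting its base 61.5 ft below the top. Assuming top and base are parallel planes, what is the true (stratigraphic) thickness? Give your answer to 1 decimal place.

Two edge vectors: TP-P→TP-Q = (76, 103, -23.3), TP-P→TP-R = (52, -21, 25).
Normal n = (TP-P→TP-Q) × (TP-P→TP-R) = (2085.7, -3111.6, -6952).
So ∂z/∂E = −n_x/n_z = 0.30001 and ∂z/∂N = −n_y/n_z = −0.44758.
|∇z| = √(a²+b²) = 0.53883, so dip δ = arctan(0.53883) = 28.32°.
True thickness = vertical thickness × cos δ = 61.5 × cos 28.32° = 54.1 ft.

54.1 ft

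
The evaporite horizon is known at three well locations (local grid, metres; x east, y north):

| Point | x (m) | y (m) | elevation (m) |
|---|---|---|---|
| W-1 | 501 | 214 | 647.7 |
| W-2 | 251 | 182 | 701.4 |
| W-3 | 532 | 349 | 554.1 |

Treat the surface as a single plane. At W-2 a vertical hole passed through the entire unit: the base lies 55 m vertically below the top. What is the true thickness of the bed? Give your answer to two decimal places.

Two edge vectors: W-1→W-2 = (-250, -32, 53.7), W-1→W-3 = (31, 135, -93.6).
Normal n = (W-1→W-2) × (W-1→W-3) = (-4254.3, -21735.3, -32758).
So ∂z/∂x = −n_x/n_z = −0.12987 and ∂z/∂y = −n_y/n_z = −0.66351.
|∇z| = √(a²+b²) = 0.67610, so dip δ = arctan(0.67610) = 34.06°.
True thickness = vertical thickness × cos δ = 55 × cos 34.06° = 45.56 m.

45.56 m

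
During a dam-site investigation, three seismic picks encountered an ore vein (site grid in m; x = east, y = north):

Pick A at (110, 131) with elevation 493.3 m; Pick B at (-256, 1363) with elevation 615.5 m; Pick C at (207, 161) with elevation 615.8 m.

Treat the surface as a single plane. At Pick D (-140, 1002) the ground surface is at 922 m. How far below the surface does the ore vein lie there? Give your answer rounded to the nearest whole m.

332 m

Let the plane be z = a·x + b·y + c.
Pick B−Pick A: −366a + 1232b = 122.2;  Pick C−Pick A: 97a + 30b = 122.5.
Solving gives a = 1.12852, b = 0.43445.
Then c = 493.3 − a·110 − b·131 = 312.25.
At (-140, 1002): z_contact = −158.0 + 435.3 + 312.25 = 589.6 m.
Depth below ground = 922 − 589.6 = 332 m.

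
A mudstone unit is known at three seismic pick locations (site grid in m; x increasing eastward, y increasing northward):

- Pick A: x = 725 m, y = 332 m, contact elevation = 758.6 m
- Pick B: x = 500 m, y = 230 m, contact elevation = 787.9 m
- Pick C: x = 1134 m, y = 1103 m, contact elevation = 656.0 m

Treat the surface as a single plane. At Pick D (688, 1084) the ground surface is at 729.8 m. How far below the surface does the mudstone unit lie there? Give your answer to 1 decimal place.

31.2 m

Two edge vectors: Pick A→Pick B = (-225, -102, 29.3), Pick A→Pick C = (409, 771, -102.6).
Normal n = (Pick A→Pick B) × (Pick A→Pick C) = (-12125.1, -11101.3, -131757).
So ∂z/∂x = −n_x/n_z = −0.092026 and ∂z/∂y = −n_y/n_z = −0.084256.
Intercept c from Pick A: 758.6 + 66.72 + 27.97 = 853.29.
At (688, 1084): z_contact = −63.31 − 91.33 + 853.29 = 698.64 m.
Depth below ground = 729.8 − 698.64 = 31.2 m.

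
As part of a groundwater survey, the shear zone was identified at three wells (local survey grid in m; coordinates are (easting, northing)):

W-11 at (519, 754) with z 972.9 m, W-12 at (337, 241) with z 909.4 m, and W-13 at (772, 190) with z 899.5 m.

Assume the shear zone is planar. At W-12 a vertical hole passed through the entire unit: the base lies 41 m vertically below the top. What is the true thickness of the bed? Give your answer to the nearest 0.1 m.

40.7 m

Two edge vectors: W-11→W-12 = (-182, -513, -63.5), W-11→W-13 = (253, -564, -73.4).
Normal n = (W-11→W-12) × (W-11→W-13) = (1840.2, -29424.3, 232437).
So ∂z/∂E = −n_x/n_z = −0.00792 and ∂z/∂N = −n_y/n_z = 0.12659.
|∇z| = √(a²+b²) = 0.12684, so dip δ = arctan(0.12684) = 7.23°.
True thickness = vertical thickness × cos δ = 41 × cos 7.23° = 40.7 m.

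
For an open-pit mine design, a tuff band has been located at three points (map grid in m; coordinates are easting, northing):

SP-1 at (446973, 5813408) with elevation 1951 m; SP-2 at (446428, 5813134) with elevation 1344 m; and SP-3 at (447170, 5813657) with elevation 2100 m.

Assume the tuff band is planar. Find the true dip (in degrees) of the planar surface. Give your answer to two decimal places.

55.02°

Let the plane be z = a·easting + b·northing + c.
SP-2−SP-1: −545a − 274b = −607;  SP-3−SP-1: 197a + 249b = 149.
Solving gives a = 1.34982, b = −0.46954.
Gradient magnitude |∇z| = √(a² + b²) = √(1.82202 + 0.22047) = 1.42916.
True dip = arctan(1.42916) = 55.02°, dipping toward WNW (azimuth ≈ 289°).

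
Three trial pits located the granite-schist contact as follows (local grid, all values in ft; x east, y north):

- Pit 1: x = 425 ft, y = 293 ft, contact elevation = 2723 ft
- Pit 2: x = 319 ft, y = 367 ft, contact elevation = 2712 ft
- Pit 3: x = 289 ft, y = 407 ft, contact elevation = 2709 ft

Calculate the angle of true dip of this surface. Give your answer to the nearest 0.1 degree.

Let the plane be z = a·x + b·y + c.
Pit 2−Pit 1: −106a + 74b = −11;  Pit 3−Pit 1: −136a + 114b = −14.
Solving gives a = 0.10792, b = 0.00594.
Gradient magnitude |∇z| = √(a² + b²) = √(0.01165 + 0.00004) = 0.10808.
True dip = arctan(0.10808) = 6.2°, dipping toward W (azimuth ≈ 267°).

6.2°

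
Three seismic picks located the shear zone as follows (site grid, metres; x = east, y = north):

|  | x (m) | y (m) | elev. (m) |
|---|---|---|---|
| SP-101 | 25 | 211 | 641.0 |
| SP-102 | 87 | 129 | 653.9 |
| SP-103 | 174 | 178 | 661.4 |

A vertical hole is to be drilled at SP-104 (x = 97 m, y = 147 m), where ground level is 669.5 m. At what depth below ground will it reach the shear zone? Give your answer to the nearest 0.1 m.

15.5 m

Let the plane be z = a·x + b·y + c.
SP-102−SP-101: 62a − 82b = 12.9;  SP-103−SP-101: 149a − 33b = 20.4.
Solving gives a = 0.12260, b = −0.06462.
Then c = 641 − a·25 − b·211 = 651.57.
At (97, 147): z_contact = 11.89 − 9.50 + 651.57 = 653.96 m.
Depth below ground = 669.5 − 653.96 = 15.5 m.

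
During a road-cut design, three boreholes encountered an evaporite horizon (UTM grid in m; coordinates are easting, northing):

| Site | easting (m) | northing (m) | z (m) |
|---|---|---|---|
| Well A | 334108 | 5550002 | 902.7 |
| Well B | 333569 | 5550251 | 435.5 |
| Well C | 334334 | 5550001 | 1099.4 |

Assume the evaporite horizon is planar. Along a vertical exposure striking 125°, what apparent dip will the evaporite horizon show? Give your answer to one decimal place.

35.3°

Two edge vectors: Well A→Well B = (-539, 249, -467.2), Well A→Well C = (226, -1, 196.7).
Normal n = (Well A→Well B) × (Well A→Well C) = (48511.1, 434.1, -55735).
So ∂z/∂easting = −n_x/n_z = 0.87039 and ∂z/∂northing = −n_y/n_z = 0.00779.
Unit vector along 125° is (sin 125°, cos 125°) = (0.8192, -0.5736).
Slope in that direction = a·(0.8192) + b·(-0.5736) = 0.70851.
Apparent dip = arctan|0.70851| = 35.3° (true dip is 41.0°, so apparent ≤ true as expected).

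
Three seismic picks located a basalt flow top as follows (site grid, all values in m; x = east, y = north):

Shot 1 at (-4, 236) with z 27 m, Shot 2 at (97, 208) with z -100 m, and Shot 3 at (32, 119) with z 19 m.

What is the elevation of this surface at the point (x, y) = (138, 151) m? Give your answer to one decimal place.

Let the plane be z = a·x + b·y + c.
Shot 2−Shot 1: 101a − 28b = −127;  Shot 3−Shot 1: 36a − 117b = −8.
Solving gives a = −1.35396, b = −0.34823.
Then c = 27 − a·-4 − b·236 = 103.77.
At (138, 151): z = −186.8 − 52.6 + 103.77 = -135.7 m.

-135.7 m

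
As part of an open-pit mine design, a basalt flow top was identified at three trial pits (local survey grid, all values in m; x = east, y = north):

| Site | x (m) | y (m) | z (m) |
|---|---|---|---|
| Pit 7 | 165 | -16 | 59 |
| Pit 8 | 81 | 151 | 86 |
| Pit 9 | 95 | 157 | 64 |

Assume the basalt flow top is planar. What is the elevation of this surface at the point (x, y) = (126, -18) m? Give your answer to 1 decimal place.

112.7 m

Two edge vectors: Pit 7→Pit 8 = (-84, 167, 27), Pit 7→Pit 9 = (-70, 173, 5).
Normal n = (Pit 7→Pit 8) × (Pit 7→Pit 9) = (-3836, -1470, -2842).
So ∂z/∂x = −n_x/n_z = −1.34975 and ∂z/∂y = −n_y/n_z = −0.51724.
Intercept c from Pit 7: 59 + 222.71 − 8.28 = 273.43.
At (126, -18): z = −170.1 + 9.3 + 273.43 = 112.7 m.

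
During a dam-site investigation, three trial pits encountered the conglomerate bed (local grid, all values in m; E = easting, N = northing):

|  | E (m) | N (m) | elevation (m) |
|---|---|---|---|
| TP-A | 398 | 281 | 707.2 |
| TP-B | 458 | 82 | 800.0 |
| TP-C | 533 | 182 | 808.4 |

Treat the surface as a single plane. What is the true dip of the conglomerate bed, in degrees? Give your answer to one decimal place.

Let the plane be z = a·E + b·N + c.
TP-B−TP-A: 60a − 199b = 92.8;  TP-C−TP-A: 135a − 99b = 101.2.
Solving gives a = 0.52337, b = −0.30853.
Gradient magnitude |∇z| = √(a² + b²) = √(0.27392 + 0.09519) = 0.60755.
True dip = arctan(0.60755) = 31.3°, dipping toward WNW (azimuth ≈ 301°).

31.3°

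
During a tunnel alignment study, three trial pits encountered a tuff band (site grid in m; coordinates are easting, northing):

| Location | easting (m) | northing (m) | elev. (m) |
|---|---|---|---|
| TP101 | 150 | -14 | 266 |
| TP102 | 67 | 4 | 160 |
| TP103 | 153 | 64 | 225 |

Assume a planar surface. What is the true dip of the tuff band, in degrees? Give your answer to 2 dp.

Let the plane be z = a·easting + b·northing + c.
TP102−TP101: −83a + 18b = −106;  TP103−TP101: 3a + 78b = −41.
Solving gives a = 1.15349, b = −0.57001.
Gradient magnitude |∇z| = √(a² + b²) = √(1.33055 + 0.32491) = 1.28664.
True dip = arctan(1.28664) = 52.15°, dipping toward WNW (azimuth ≈ 296°).

52.15°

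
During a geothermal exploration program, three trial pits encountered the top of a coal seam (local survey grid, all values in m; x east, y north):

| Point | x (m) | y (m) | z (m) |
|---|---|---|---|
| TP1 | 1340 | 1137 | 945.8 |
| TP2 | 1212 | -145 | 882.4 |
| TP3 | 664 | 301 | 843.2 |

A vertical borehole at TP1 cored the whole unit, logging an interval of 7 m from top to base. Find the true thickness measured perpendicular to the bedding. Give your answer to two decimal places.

Let the plane be z = a·x + b·y + c.
TP2−TP1: −128a − 1282b = −63.4;  TP3−TP1: −676a − 836b = −102.6.
Solving gives a = 0.10338, b = 0.03913.
|∇z| = √(a²+b²) = 0.11054, so dip δ = arctan(0.11054) = 6.31°.
True thickness = vertical thickness × cos δ = 7 × cos 6.31° = 6.96 m.

6.96 m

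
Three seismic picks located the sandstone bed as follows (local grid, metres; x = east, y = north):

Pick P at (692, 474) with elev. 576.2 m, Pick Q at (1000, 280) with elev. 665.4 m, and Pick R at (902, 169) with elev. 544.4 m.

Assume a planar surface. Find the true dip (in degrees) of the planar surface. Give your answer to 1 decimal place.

Two edge vectors: Pick P→Pick Q = (308, -194, 89.2), Pick P→Pick R = (210, -305, -31.8).
Normal n = (Pick P→Pick Q) × (Pick P→Pick R) = (33375.2, 28526.4, -53200).
So ∂z/∂x = −n_x/n_z = 0.62735 and ∂z/∂y = −n_y/n_z = 0.53621.
Gradient magnitude |∇z| = √(a² + b²) = √(0.39357 + 0.28752) = 0.82528.
True dip = arctan(0.82528) = 39.5°, dipping toward SW (azimuth ≈ 229°).

39.5°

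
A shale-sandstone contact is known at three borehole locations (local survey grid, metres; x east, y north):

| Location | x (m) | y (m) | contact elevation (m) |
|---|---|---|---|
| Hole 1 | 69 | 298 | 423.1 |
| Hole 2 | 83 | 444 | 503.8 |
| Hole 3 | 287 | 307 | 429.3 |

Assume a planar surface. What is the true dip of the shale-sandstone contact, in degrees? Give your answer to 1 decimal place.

Let the plane be z = a·x + b·y + c.
Hole 2−Hole 1: 14a + 146b = 80.7;  Hole 3−Hole 1: 218a + 9b = 6.2.
Solving gives a = 0.00564, b = 0.55220.
Gradient magnitude |∇z| = √(a² + b²) = √(0.00003 + 0.30492) = 0.55223.
True dip = arctan(0.55223) = 28.9°, dipping toward S (azimuth ≈ 181°).

28.9°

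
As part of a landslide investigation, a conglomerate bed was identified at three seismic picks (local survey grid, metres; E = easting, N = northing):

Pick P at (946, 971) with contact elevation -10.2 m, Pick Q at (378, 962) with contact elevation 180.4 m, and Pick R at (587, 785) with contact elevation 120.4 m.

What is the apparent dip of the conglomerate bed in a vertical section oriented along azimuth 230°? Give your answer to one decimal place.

Two edge vectors: Pick P→Pick Q = (-568, -9, 190.6), Pick P→Pick R = (-359, -186, 130.6).
Normal n = (Pick P→Pick Q) × (Pick P→Pick R) = (34276.2, 5755.4, 102417).
So ∂z/∂E = −n_x/n_z = −0.33467 and ∂z/∂N = −n_y/n_z = −0.05620.
Unit vector along 230° is (sin 230°, cos 230°) = (-0.7660, -0.6428).
Slope in that direction = a·(-0.7660) + b·(-0.6428) = 0.29250.
Apparent dip = arctan|0.29250| = 16.3° (true dip is 18.7°, so apparent ≤ true as expected).

16.3°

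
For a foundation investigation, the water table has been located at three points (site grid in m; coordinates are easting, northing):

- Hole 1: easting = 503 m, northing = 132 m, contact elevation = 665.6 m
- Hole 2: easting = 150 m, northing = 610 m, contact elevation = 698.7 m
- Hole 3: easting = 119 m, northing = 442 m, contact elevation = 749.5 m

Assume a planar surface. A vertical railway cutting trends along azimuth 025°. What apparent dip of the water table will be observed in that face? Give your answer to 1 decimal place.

20.7°

Two edge vectors: Hole 1→Hole 2 = (-353, 478, 33.1), Hole 1→Hole 3 = (-384, 310, 83.9).
Normal n = (Hole 1→Hole 2) × (Hole 1→Hole 3) = (29843.2, 16906.3, 74122).
So ∂z/∂easting = −n_x/n_z = −0.40262 and ∂z/∂northing = −n_y/n_z = −0.22809.
Unit vector along 025° is (sin 25°, cos 25°) = (0.4226, 0.9063).
Slope in that direction = a·(0.4226) + b·(0.9063) = −0.37687.
Apparent dip = arctan|0.37687| = 20.7° (true dip is 24.8°, so apparent ≤ true as expected).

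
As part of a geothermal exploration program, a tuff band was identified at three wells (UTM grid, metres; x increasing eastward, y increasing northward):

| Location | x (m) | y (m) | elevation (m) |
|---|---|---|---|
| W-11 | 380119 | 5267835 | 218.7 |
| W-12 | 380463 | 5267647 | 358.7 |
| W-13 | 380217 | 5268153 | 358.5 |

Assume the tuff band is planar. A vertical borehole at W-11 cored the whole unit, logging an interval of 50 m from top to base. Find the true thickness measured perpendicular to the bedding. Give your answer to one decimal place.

42.6 m

Let the plane be z = a·x + b·y + c.
W-12−W-11: 344a − 188b = 140;  W-13−W-11: 98a + 318b = 139.8.
Solving gives a = 0.55394, b = 0.26891.
|∇z| = √(a²+b²) = 0.61576, so dip δ = arctan(0.61576) = 31.62°.
True thickness = vertical thickness × cos δ = 50 × cos 31.62° = 42.6 m.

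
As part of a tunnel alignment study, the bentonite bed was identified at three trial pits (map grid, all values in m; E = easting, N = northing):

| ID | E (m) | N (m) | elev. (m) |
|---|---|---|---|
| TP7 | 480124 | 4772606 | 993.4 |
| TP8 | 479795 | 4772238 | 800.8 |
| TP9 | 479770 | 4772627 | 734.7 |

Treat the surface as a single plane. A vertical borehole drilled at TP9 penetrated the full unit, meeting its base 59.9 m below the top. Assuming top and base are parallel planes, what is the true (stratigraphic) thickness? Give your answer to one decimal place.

Let the plane be z = a·E + b·N + c.
TP8−TP7: −329a − 368b = −192.6;  TP9−TP7: −354a + 21b = −258.7.
Solving gives a = 0.72347, b = −0.12343.
|∇z| = √(a²+b²) = 0.73392, so dip δ = arctan(0.73392) = 36.28°.
True thickness = vertical thickness × cos δ = 59.9 × cos 36.28° = 48.3 m.

48.3 m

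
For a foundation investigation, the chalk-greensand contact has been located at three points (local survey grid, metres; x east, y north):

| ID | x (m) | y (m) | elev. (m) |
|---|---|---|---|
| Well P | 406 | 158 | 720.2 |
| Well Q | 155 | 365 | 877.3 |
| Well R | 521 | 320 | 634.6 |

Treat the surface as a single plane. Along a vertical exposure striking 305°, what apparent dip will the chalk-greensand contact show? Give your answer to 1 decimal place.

27.4°

Let the plane be z = a·x + b·y + c.
Well Q−Well P: −251a + 207b = 157.1;  Well R−Well P: 115a + 162b = −85.6.
Solving gives a = −0.66964, b = −0.05304.
Unit vector along 305° is (sin 305°, cos 305°) = (-0.8192, 0.5736).
Slope in that direction = a·(-0.8192) + b·(0.5736) = 0.51811.
Apparent dip = arctan|0.51811| = 27.4° (true dip is 33.9°, so apparent ≤ true as expected).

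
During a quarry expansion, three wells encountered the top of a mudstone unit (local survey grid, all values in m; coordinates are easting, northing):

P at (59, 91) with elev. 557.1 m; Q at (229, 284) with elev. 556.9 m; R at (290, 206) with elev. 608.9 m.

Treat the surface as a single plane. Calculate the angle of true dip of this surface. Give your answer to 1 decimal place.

28.1°

Let the plane be z = a·easting + b·northing + c.
Q−P: 170a + 193b = −0.2;  R−P: 231a + 115b = 51.8.
Solving gives a = 0.40029, b = −0.35362.
Gradient magnitude |∇z| = √(a² + b²) = √(0.16023 + 0.12505) = 0.53411.
True dip = arctan(0.53411) = 28.1°, dipping toward NW (azimuth ≈ 311°).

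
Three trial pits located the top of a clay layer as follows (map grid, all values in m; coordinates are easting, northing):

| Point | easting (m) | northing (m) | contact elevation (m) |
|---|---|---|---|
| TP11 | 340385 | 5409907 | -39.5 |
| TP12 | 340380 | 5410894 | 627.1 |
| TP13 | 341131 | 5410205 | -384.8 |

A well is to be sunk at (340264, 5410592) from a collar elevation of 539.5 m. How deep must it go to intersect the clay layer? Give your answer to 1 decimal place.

30.4 m

Two edge vectors: TP11→TP12 = (-5, 987, 666.6), TP11→TP13 = (746, 298, -345.3).
Normal n = (TP11→TP12) × (TP11→TP13) = (-539457.9, 495557.1, -737792).
So ∂z/∂easting = −n_x/n_z = −0.731178842 and ∂z/∂northing = −n_y/n_z = 0.671675892.
Intercept c from TP11: -39.5 + 248882.31 − 3633704.11 = −3384861.30.
At (340264, 5410592): z_contact = −248793.84 + 3634164.21 − 3384861.30 = 509.07 m.
Depth below ground = 539.5 − 509.07 = 30.4 m.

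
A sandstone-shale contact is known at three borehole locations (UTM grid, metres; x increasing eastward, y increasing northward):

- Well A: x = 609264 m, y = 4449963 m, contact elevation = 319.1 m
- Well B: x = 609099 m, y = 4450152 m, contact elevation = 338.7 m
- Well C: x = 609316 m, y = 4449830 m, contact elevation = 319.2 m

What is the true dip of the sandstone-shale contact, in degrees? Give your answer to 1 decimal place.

Two edge vectors: Well A→Well B = (-165, 189, 19.6), Well A→Well C = (52, -133, 0.1).
Normal n = (Well A→Well B) × (Well A→Well C) = (2625.7, 1035.7, 12117).
So ∂z/∂x = −n_x/n_z = −0.21670 and ∂z/∂y = −n_y/n_z = −0.08547.
Gradient magnitude |∇z| = √(a² + b²) = √(0.04696 + 0.00731) = 0.23294.
True dip = arctan(0.23294) = 13.1°, dipping toward ENE (azimuth ≈ 068°).

13.1°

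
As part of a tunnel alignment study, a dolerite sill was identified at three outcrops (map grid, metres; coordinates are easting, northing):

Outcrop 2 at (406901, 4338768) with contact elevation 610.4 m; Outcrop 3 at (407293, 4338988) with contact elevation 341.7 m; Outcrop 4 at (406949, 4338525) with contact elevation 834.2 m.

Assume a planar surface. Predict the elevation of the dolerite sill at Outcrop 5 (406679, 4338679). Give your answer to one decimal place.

728.7 m

Let the plane be z = a·easting + b·northing + c.
Outcrop 3−Outcrop 2: 392a + 220b = −268.7;  Outcrop 4−Outcrop 2: 48a − 243b = 223.8.
Solving gives a = −0.151754933, b = −0.950963937.
Then c = 610.4 − a·406901 − b·4338768 = 4188371.53.
At (406679, 4338679): z = −61715.5 − 4125927.3 + 4188371.53 = 728.7 m.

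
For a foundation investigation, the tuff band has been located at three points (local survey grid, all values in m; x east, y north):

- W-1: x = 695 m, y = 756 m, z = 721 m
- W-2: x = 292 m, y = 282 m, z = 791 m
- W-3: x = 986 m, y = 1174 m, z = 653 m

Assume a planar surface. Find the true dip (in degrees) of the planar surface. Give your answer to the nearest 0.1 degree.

14.0°

Two edge vectors: W-1→W-2 = (-403, -474, 70), W-1→W-3 = (291, 418, -68).
Normal n = (W-1→W-2) × (W-1→W-3) = (2972, -7034, -30520).
So ∂z/∂x = −n_x/n_z = 0.09738 and ∂z/∂y = −n_y/n_z = −0.23047.
Gradient magnitude |∇z| = √(a² + b²) = √(0.00948 + 0.05312) = 0.25020.
True dip = arctan(0.25020) = 14.0°, dipping toward NNW (azimuth ≈ 337°).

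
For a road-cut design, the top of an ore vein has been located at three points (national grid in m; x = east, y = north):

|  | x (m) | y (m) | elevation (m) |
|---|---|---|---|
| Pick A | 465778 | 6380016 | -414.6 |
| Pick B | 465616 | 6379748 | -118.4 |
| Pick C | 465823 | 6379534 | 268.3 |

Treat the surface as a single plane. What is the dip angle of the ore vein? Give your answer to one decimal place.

55.3°

Let the plane be z = a·x + b·y + c.
Pick B−Pick A: −162a − 268b = 296.2;  Pick C−Pick A: 45a − 482b = 682.9.
Solving gives a = 0.44649, b = −1.37512.
Gradient magnitude |∇z| = √(a² + b²) = √(0.19936 + 1.89095) = 1.44579.
True dip = arctan(1.44579) = 55.3°, dipping toward NNW (azimuth ≈ 342°).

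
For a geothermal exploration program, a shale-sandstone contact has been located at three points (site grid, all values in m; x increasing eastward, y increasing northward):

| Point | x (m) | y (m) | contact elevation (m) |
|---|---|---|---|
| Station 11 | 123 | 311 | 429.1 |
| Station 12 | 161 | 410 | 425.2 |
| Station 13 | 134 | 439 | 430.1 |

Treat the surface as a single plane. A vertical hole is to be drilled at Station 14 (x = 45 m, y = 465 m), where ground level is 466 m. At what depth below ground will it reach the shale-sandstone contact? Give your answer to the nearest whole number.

Two edge vectors: Station 11→Station 12 = (38, 99, -3.9), Station 11→Station 13 = (11, 128, 1).
Normal n = (Station 11→Station 12) × (Station 11→Station 13) = (598.2, -80.9, 3775).
So ∂z/∂x = −n_x/n_z = −0.15846 and ∂z/∂y = −n_y/n_z = 0.02143.
Intercept c from Station 11: 429.1 + 19.49 − 6.66 = 441.93.
At (45, 465): z_contact = −7.1 + 10.0 + 441.93 = 444.8 m.
Depth below ground = 466 − 444.8 = 21 m.

21 m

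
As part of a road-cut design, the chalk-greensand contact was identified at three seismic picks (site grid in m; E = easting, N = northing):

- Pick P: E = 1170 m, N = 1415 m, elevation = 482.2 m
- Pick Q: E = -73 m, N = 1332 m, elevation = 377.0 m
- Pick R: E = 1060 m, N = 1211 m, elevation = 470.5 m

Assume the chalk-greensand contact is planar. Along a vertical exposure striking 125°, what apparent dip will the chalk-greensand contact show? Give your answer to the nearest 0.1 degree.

3.5°

Let the plane be z = a·E + b·N + c.
Pick Q−Pick P: −1243a − 83b = −105.2;  Pick R−Pick P: −110a − 204b = −11.7.
Solving gives a = 0.08382, b = 0.01215.
Unit vector along 125° is (sin 125°, cos 125°) = (0.8192, -0.5736).
Slope in that direction = a·(0.8192) + b·(-0.5736) = 0.06169.
Apparent dip = arctan|0.06169| = 3.5° (true dip is 4.8°, so apparent ≤ true as expected).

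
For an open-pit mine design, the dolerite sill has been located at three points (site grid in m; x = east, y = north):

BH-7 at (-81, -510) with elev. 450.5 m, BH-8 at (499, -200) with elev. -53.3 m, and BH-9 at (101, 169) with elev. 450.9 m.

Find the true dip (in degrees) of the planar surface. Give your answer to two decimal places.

Two edge vectors: BH-7→BH-8 = (580, 310, -503.8), BH-7→BH-9 = (182, 679, 0.4).
Normal n = (BH-7→BH-8) × (BH-7→BH-9) = (342204.2, -91923.6, 337400).
So ∂z/∂x = −n_x/n_z = −1.01424 and ∂z/∂y = −n_y/n_z = 0.27245.
Gradient magnitude |∇z| = √(a² + b²) = √(1.02868 + 0.07423) = 1.05019.
True dip = arctan(1.05019) = 46.40°, dipping toward ESE (azimuth ≈ 105°).

46.40°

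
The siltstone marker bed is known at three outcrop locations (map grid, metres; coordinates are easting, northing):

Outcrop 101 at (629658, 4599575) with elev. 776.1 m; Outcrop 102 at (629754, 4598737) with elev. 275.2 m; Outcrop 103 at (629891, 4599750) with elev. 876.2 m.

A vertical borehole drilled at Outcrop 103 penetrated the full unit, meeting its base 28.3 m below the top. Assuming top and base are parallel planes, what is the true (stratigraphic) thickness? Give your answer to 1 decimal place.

Two edge vectors: Outcrop 101→Outcrop 102 = (96, -838, -500.9), Outcrop 101→Outcrop 103 = (233, 175, 100.1).
Normal n = (Outcrop 101→Outcrop 102) × (Outcrop 101→Outcrop 103) = (3773.7, -126319.3, 212054).
So ∂z/∂easting = −n_x/n_z = −0.01780 and ∂z/∂northing = −n_y/n_z = 0.59569.
|∇z| = √(a²+b²) = 0.59596, so dip δ = arctan(0.59596) = 30.79°.
True thickness = vertical thickness × cos δ = 28.3 × cos 30.79° = 24.3 m.

24.3 m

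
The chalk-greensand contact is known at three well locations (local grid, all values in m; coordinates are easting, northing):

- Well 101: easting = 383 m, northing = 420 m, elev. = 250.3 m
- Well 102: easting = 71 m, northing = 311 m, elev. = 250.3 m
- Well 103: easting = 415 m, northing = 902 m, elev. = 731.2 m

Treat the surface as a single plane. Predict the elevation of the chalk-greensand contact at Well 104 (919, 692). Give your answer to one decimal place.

336.9 m

Let the plane be z = a·easting + b·northing + c.
Well 102−Well 101: −312a − 109b = 0;  Well 103−Well 101: 32a + 482b = 480.9.
Solving gives a = −0.35684, b = 1.02141.
Then c = 250.3 − a·383 − b·420 = −42.02.
At (919, 692): z = −327.9 + 706.8 − 42.02 = 336.9 m.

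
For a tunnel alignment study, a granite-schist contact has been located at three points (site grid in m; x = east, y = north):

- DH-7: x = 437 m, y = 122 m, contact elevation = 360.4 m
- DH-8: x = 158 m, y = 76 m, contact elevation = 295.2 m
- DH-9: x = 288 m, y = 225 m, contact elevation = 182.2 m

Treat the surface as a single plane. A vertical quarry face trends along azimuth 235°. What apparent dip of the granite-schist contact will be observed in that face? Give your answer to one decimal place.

16.8°

Two edge vectors: DH-7→DH-8 = (-279, -46, -65.2), DH-7→DH-9 = (-149, 103, -178.2).
Normal n = (DH-7→DH-8) × (DH-7→DH-9) = (14912.8, -40003, -35591).
So ∂z/∂x = −n_x/n_z = 0.41900 and ∂z/∂y = −n_y/n_z = −1.12396.
Unit vector along 235° is (sin 235°, cos 235°) = (-0.8192, -0.5736).
Slope in that direction = a·(-0.8192) + b·(-0.5736) = 0.30145.
Apparent dip = arctan|0.30145| = 16.8° (true dip is 50.2°, so apparent ≤ true as expected).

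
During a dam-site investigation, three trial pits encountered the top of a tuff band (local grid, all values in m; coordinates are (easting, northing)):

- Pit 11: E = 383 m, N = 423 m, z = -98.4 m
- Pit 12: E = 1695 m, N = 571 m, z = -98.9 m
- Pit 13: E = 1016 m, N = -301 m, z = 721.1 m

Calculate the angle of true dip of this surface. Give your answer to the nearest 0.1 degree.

46.0°

Two edge vectors: Pit 11→Pit 12 = (1312, 148, -0.5), Pit 11→Pit 13 = (633, -724, 819.5).
Normal n = (Pit 11→Pit 12) × (Pit 11→Pit 13) = (120924, -1075500.5, -1043572).
So ∂z/∂E = −n_x/n_z = 0.11588 and ∂z/∂N = −n_y/n_z = −1.03060.
Gradient magnitude |∇z| = √(a² + b²) = √(0.01343 + 1.06213) = 1.03709.
True dip = arctan(1.03709) = 46.0°, dipping toward N (azimuth ≈ 354°).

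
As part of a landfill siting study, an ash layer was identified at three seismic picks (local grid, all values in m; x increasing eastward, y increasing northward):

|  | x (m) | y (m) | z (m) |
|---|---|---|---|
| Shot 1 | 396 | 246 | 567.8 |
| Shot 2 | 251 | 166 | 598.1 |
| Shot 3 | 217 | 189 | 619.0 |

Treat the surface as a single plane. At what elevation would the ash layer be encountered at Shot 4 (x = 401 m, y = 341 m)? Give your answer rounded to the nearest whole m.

Let the plane be z = a·x + b·y + c.
Shot 2−Shot 1: −145a − 80b = 30.3;  Shot 3−Shot 1: −179a − 57b = 51.2.
Solving gives a = −0.39123, b = 0.33036.
Then c = 567.8 − a·396 − b·246 = 641.46.
At (401, 341): z = −156.9 + 112.7 + 641.46 = 597.2 m.

597 m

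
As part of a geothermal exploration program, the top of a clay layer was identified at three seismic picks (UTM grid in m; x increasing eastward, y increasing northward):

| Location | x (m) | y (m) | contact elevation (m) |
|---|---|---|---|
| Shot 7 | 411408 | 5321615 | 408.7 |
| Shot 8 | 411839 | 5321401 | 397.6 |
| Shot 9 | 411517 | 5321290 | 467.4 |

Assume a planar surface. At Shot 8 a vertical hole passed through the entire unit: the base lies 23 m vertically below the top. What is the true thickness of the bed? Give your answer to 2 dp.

22.23 m

Let the plane be z = a·x + b·y + c.
Shot 8−Shot 7: 431a − 214b = −11.1;  Shot 9−Shot 7: 109a − 325b = 58.7.
Solving gives a = −0.13850, b = −0.22706.
|∇z| = √(a²+b²) = 0.26597, so dip δ = arctan(0.26597) = 14.89°.
True thickness = vertical thickness × cos δ = 23 × cos 14.89° = 22.23 m.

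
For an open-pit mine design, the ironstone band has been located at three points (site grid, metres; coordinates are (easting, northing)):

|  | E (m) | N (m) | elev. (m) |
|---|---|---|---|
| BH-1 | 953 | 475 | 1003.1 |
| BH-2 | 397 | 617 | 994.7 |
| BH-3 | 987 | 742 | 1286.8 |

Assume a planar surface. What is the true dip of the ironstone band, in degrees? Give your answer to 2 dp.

Let the plane be z = a·E + b·N + c.
BH-2−BH-1: −556a + 142b = −8.4;  BH-3−BH-1: 34a + 267b = 283.7.
Solving gives a = 0.27745, b = 1.02722.
Gradient magnitude |∇z| = √(a² + b²) = √(0.07698 + 1.05517) = 1.06403.
True dip = arctan(1.06403) = 46.78°, dipping toward SSW (azimuth ≈ 195°).

46.78°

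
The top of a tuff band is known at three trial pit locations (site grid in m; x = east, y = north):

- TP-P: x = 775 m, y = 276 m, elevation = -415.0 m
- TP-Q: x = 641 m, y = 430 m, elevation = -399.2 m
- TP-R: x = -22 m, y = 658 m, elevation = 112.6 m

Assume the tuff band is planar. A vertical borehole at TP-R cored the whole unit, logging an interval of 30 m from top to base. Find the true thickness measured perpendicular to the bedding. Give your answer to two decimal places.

18.04 m

Let the plane be z = a·x + b·y + c.
TP-Q−TP-P: −134a + 154b = 15.8;  TP-R−TP-P: −797a + 382b = 527.6.
Solving gives a = −1.05122, b = −0.81210.
|∇z| = √(a²+b²) = 1.32837, so dip δ = arctan(1.32837) = 53.03°.
True thickness = vertical thickness × cos δ = 30 × cos 53.03° = 18.04 m.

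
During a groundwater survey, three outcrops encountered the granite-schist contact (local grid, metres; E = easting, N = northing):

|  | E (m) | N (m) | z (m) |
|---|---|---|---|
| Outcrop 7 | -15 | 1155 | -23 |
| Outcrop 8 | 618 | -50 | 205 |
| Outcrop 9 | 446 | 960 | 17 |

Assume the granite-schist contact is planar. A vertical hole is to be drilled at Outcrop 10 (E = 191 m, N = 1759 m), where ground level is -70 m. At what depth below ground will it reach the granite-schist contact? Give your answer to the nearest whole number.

63 m

Two edge vectors: Outcrop 7→Outcrop 8 = (633, -1205, 228), Outcrop 7→Outcrop 9 = (461, -195, 40).
Normal n = (Outcrop 7→Outcrop 8) × (Outcrop 7→Outcrop 9) = (-3740, 79788, 432070).
So ∂z/∂E = −n_x/n_z = 0.00866 and ∂z/∂N = −n_y/n_z = −0.18466.
Intercept c from Outcrop 7: -23 + 0.13 + 213.29 = 190.42.
At (191, 1759): z_contact = 1.7 − 324.8 + 190.42 = -132.8 m.
Depth below ground = -70 − (-132.8) = 63 m.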